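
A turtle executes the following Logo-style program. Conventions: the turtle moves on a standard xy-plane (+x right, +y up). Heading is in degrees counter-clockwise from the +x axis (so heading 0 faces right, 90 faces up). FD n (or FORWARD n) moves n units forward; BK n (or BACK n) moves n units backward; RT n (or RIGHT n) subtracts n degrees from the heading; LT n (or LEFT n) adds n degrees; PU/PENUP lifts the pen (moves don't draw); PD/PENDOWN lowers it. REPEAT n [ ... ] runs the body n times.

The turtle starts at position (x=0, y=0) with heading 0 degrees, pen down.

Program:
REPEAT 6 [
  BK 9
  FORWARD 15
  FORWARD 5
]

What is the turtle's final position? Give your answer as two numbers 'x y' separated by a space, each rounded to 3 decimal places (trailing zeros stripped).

Answer: 66 0

Derivation:
Executing turtle program step by step:
Start: pos=(0,0), heading=0, pen down
REPEAT 6 [
  -- iteration 1/6 --
  BK 9: (0,0) -> (-9,0) [heading=0, draw]
  FD 15: (-9,0) -> (6,0) [heading=0, draw]
  FD 5: (6,0) -> (11,0) [heading=0, draw]
  -- iteration 2/6 --
  BK 9: (11,0) -> (2,0) [heading=0, draw]
  FD 15: (2,0) -> (17,0) [heading=0, draw]
  FD 5: (17,0) -> (22,0) [heading=0, draw]
  -- iteration 3/6 --
  BK 9: (22,0) -> (13,0) [heading=0, draw]
  FD 15: (13,0) -> (28,0) [heading=0, draw]
  FD 5: (28,0) -> (33,0) [heading=0, draw]
  -- iteration 4/6 --
  BK 9: (33,0) -> (24,0) [heading=0, draw]
  FD 15: (24,0) -> (39,0) [heading=0, draw]
  FD 5: (39,0) -> (44,0) [heading=0, draw]
  -- iteration 5/6 --
  BK 9: (44,0) -> (35,0) [heading=0, draw]
  FD 15: (35,0) -> (50,0) [heading=0, draw]
  FD 5: (50,0) -> (55,0) [heading=0, draw]
  -- iteration 6/6 --
  BK 9: (55,0) -> (46,0) [heading=0, draw]
  FD 15: (46,0) -> (61,0) [heading=0, draw]
  FD 5: (61,0) -> (66,0) [heading=0, draw]
]
Final: pos=(66,0), heading=0, 18 segment(s) drawn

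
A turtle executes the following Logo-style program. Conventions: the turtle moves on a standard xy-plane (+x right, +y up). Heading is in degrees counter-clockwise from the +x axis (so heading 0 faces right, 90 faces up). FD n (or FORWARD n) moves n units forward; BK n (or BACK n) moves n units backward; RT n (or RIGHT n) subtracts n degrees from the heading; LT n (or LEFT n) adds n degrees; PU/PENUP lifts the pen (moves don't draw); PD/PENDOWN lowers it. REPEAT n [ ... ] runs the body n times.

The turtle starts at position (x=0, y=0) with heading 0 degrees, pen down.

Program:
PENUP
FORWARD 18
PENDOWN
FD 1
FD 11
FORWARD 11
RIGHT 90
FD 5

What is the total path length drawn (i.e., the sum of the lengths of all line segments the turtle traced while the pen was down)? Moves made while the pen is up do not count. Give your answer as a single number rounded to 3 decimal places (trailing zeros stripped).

Answer: 28

Derivation:
Executing turtle program step by step:
Start: pos=(0,0), heading=0, pen down
PU: pen up
FD 18: (0,0) -> (18,0) [heading=0, move]
PD: pen down
FD 1: (18,0) -> (19,0) [heading=0, draw]
FD 11: (19,0) -> (30,0) [heading=0, draw]
FD 11: (30,0) -> (41,0) [heading=0, draw]
RT 90: heading 0 -> 270
FD 5: (41,0) -> (41,-5) [heading=270, draw]
Final: pos=(41,-5), heading=270, 4 segment(s) drawn

Segment lengths:
  seg 1: (18,0) -> (19,0), length = 1
  seg 2: (19,0) -> (30,0), length = 11
  seg 3: (30,0) -> (41,0), length = 11
  seg 4: (41,0) -> (41,-5), length = 5
Total = 28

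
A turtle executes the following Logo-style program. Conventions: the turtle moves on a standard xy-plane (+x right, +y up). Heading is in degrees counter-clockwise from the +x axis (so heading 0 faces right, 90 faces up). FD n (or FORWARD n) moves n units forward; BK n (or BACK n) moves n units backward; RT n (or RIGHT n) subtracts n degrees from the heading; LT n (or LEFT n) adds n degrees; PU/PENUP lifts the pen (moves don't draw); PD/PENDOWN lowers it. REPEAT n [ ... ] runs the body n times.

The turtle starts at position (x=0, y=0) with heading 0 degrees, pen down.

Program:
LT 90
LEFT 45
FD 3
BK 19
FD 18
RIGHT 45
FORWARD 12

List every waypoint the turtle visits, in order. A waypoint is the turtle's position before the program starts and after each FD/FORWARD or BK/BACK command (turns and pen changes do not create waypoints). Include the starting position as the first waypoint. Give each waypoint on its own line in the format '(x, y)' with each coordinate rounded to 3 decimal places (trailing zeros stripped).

Answer: (0, 0)
(-2.121, 2.121)
(11.314, -11.314)
(-1.414, 1.414)
(-1.414, 13.414)

Derivation:
Executing turtle program step by step:
Start: pos=(0,0), heading=0, pen down
LT 90: heading 0 -> 90
LT 45: heading 90 -> 135
FD 3: (0,0) -> (-2.121,2.121) [heading=135, draw]
BK 19: (-2.121,2.121) -> (11.314,-11.314) [heading=135, draw]
FD 18: (11.314,-11.314) -> (-1.414,1.414) [heading=135, draw]
RT 45: heading 135 -> 90
FD 12: (-1.414,1.414) -> (-1.414,13.414) [heading=90, draw]
Final: pos=(-1.414,13.414), heading=90, 4 segment(s) drawn
Waypoints (5 total):
(0, 0)
(-2.121, 2.121)
(11.314, -11.314)
(-1.414, 1.414)
(-1.414, 13.414)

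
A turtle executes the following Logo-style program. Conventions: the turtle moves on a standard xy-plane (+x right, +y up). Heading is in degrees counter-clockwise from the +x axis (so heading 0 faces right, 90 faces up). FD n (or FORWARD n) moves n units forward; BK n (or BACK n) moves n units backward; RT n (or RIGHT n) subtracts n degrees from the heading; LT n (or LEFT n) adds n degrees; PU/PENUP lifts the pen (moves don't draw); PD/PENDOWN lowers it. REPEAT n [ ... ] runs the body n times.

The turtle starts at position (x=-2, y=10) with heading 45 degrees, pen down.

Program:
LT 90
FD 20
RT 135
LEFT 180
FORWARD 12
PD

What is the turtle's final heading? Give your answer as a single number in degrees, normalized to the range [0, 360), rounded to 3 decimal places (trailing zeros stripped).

Answer: 180

Derivation:
Executing turtle program step by step:
Start: pos=(-2,10), heading=45, pen down
LT 90: heading 45 -> 135
FD 20: (-2,10) -> (-16.142,24.142) [heading=135, draw]
RT 135: heading 135 -> 0
LT 180: heading 0 -> 180
FD 12: (-16.142,24.142) -> (-28.142,24.142) [heading=180, draw]
PD: pen down
Final: pos=(-28.142,24.142), heading=180, 2 segment(s) drawn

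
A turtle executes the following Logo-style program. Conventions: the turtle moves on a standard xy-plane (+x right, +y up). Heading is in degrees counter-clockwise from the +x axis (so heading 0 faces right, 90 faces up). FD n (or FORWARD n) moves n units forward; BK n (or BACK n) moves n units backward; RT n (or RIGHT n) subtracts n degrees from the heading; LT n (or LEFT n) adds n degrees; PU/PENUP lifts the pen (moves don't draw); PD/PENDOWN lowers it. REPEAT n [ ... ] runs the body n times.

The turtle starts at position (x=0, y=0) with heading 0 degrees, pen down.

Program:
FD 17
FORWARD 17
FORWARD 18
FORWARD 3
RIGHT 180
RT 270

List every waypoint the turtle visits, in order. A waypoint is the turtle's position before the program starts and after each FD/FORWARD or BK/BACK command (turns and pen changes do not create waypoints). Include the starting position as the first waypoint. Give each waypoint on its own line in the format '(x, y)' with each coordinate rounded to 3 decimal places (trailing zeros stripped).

Executing turtle program step by step:
Start: pos=(0,0), heading=0, pen down
FD 17: (0,0) -> (17,0) [heading=0, draw]
FD 17: (17,0) -> (34,0) [heading=0, draw]
FD 18: (34,0) -> (52,0) [heading=0, draw]
FD 3: (52,0) -> (55,0) [heading=0, draw]
RT 180: heading 0 -> 180
RT 270: heading 180 -> 270
Final: pos=(55,0), heading=270, 4 segment(s) drawn
Waypoints (5 total):
(0, 0)
(17, 0)
(34, 0)
(52, 0)
(55, 0)

Answer: (0, 0)
(17, 0)
(34, 0)
(52, 0)
(55, 0)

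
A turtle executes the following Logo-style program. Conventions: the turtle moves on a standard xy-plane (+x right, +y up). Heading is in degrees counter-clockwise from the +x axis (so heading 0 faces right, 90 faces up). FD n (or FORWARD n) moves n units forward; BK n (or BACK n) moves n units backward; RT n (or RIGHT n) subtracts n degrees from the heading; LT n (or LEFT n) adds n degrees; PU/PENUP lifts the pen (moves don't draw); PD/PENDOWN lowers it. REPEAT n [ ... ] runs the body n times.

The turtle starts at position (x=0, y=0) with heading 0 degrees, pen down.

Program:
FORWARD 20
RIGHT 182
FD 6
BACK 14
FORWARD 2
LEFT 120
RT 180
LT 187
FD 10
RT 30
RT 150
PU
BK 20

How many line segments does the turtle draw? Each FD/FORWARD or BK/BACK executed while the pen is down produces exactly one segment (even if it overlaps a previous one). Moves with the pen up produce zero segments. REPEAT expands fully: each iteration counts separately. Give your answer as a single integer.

Answer: 5

Derivation:
Executing turtle program step by step:
Start: pos=(0,0), heading=0, pen down
FD 20: (0,0) -> (20,0) [heading=0, draw]
RT 182: heading 0 -> 178
FD 6: (20,0) -> (14.004,0.209) [heading=178, draw]
BK 14: (14.004,0.209) -> (27.995,-0.279) [heading=178, draw]
FD 2: (27.995,-0.279) -> (25.996,-0.209) [heading=178, draw]
LT 120: heading 178 -> 298
RT 180: heading 298 -> 118
LT 187: heading 118 -> 305
FD 10: (25.996,-0.209) -> (31.732,-8.401) [heading=305, draw]
RT 30: heading 305 -> 275
RT 150: heading 275 -> 125
PU: pen up
BK 20: (31.732,-8.401) -> (43.204,-24.784) [heading=125, move]
Final: pos=(43.204,-24.784), heading=125, 5 segment(s) drawn
Segments drawn: 5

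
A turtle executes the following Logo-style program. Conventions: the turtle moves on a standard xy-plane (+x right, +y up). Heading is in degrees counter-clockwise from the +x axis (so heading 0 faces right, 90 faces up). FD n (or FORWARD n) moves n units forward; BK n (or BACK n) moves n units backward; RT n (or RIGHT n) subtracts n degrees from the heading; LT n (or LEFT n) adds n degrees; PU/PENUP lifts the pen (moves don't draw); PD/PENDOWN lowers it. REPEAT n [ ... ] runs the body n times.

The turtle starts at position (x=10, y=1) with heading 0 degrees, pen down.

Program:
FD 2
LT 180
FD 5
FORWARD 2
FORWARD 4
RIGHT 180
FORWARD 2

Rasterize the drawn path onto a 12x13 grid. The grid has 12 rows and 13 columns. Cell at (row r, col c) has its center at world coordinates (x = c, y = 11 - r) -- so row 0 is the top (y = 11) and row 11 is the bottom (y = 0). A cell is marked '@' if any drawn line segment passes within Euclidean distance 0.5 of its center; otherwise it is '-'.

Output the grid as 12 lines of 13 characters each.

Segment 0: (10,1) -> (12,1)
Segment 1: (12,1) -> (7,1)
Segment 2: (7,1) -> (5,1)
Segment 3: (5,1) -> (1,1)
Segment 4: (1,1) -> (3,1)

Answer: -------------
-------------
-------------
-------------
-------------
-------------
-------------
-------------
-------------
-------------
-@@@@@@@@@@@@
-------------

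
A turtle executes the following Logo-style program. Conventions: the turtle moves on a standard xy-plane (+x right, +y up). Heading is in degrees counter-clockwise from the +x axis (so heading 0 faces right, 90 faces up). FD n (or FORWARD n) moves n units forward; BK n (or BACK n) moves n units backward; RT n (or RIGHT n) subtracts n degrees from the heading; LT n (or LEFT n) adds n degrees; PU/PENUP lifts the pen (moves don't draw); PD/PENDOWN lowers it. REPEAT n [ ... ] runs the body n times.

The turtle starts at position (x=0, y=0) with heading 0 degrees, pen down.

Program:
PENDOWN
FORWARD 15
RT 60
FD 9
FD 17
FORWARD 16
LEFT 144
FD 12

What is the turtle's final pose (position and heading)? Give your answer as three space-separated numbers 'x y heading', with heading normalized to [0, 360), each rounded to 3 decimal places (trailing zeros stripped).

Answer: 37.254 -24.439 84

Derivation:
Executing turtle program step by step:
Start: pos=(0,0), heading=0, pen down
PD: pen down
FD 15: (0,0) -> (15,0) [heading=0, draw]
RT 60: heading 0 -> 300
FD 9: (15,0) -> (19.5,-7.794) [heading=300, draw]
FD 17: (19.5,-7.794) -> (28,-22.517) [heading=300, draw]
FD 16: (28,-22.517) -> (36,-36.373) [heading=300, draw]
LT 144: heading 300 -> 84
FD 12: (36,-36.373) -> (37.254,-24.439) [heading=84, draw]
Final: pos=(37.254,-24.439), heading=84, 5 segment(s) drawn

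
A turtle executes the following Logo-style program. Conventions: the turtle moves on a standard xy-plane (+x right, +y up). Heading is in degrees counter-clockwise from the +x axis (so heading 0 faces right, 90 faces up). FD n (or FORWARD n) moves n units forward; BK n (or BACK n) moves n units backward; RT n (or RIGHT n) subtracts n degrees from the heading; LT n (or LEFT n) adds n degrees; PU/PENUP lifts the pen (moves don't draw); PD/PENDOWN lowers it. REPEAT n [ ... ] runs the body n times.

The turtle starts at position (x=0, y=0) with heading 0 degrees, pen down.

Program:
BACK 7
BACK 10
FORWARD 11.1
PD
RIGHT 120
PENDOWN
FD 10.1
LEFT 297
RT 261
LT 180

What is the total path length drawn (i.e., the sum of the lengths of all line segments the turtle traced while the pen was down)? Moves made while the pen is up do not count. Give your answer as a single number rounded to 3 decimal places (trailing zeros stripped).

Executing turtle program step by step:
Start: pos=(0,0), heading=0, pen down
BK 7: (0,0) -> (-7,0) [heading=0, draw]
BK 10: (-7,0) -> (-17,0) [heading=0, draw]
FD 11.1: (-17,0) -> (-5.9,0) [heading=0, draw]
PD: pen down
RT 120: heading 0 -> 240
PD: pen down
FD 10.1: (-5.9,0) -> (-10.95,-8.747) [heading=240, draw]
LT 297: heading 240 -> 177
RT 261: heading 177 -> 276
LT 180: heading 276 -> 96
Final: pos=(-10.95,-8.747), heading=96, 4 segment(s) drawn

Segment lengths:
  seg 1: (0,0) -> (-7,0), length = 7
  seg 2: (-7,0) -> (-17,0), length = 10
  seg 3: (-17,0) -> (-5.9,0), length = 11.1
  seg 4: (-5.9,0) -> (-10.95,-8.747), length = 10.1
Total = 38.2

Answer: 38.2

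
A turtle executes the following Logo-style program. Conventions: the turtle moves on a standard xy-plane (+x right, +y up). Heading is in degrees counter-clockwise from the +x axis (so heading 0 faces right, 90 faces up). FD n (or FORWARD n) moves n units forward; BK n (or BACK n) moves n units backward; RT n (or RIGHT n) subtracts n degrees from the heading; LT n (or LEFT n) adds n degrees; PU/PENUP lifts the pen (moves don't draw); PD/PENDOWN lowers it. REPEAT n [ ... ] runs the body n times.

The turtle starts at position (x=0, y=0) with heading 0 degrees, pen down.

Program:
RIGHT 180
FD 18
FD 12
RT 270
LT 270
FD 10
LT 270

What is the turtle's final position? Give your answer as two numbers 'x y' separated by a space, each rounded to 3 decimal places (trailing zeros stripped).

Answer: -40 0

Derivation:
Executing turtle program step by step:
Start: pos=(0,0), heading=0, pen down
RT 180: heading 0 -> 180
FD 18: (0,0) -> (-18,0) [heading=180, draw]
FD 12: (-18,0) -> (-30,0) [heading=180, draw]
RT 270: heading 180 -> 270
LT 270: heading 270 -> 180
FD 10: (-30,0) -> (-40,0) [heading=180, draw]
LT 270: heading 180 -> 90
Final: pos=(-40,0), heading=90, 3 segment(s) drawn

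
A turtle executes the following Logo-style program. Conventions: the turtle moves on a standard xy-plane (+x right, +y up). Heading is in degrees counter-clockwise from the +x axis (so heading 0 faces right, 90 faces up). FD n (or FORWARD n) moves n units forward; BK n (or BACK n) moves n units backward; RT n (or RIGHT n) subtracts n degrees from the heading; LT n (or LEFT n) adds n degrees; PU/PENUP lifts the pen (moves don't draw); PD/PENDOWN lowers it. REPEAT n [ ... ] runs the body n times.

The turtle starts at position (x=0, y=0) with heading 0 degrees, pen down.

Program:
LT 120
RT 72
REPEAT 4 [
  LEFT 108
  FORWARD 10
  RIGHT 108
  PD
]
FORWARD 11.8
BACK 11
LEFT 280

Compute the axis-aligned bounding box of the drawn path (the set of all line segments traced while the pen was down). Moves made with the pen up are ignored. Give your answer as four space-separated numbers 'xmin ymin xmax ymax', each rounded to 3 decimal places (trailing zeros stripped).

Executing turtle program step by step:
Start: pos=(0,0), heading=0, pen down
LT 120: heading 0 -> 120
RT 72: heading 120 -> 48
REPEAT 4 [
  -- iteration 1/4 --
  LT 108: heading 48 -> 156
  FD 10: (0,0) -> (-9.135,4.067) [heading=156, draw]
  RT 108: heading 156 -> 48
  PD: pen down
  -- iteration 2/4 --
  LT 108: heading 48 -> 156
  FD 10: (-9.135,4.067) -> (-18.271,8.135) [heading=156, draw]
  RT 108: heading 156 -> 48
  PD: pen down
  -- iteration 3/4 --
  LT 108: heading 48 -> 156
  FD 10: (-18.271,8.135) -> (-27.406,12.202) [heading=156, draw]
  RT 108: heading 156 -> 48
  PD: pen down
  -- iteration 4/4 --
  LT 108: heading 48 -> 156
  FD 10: (-27.406,12.202) -> (-36.542,16.269) [heading=156, draw]
  RT 108: heading 156 -> 48
  PD: pen down
]
FD 11.8: (-36.542,16.269) -> (-28.646,25.039) [heading=48, draw]
BK 11: (-28.646,25.039) -> (-36.007,16.864) [heading=48, draw]
LT 280: heading 48 -> 328
Final: pos=(-36.007,16.864), heading=328, 6 segment(s) drawn

Segment endpoints: x in {-36.542, -36.007, -28.646, -27.406, -18.271, -9.135, 0}, y in {0, 4.067, 8.135, 12.202, 16.269, 16.864, 25.039}
xmin=-36.542, ymin=0, xmax=0, ymax=25.039

Answer: -36.542 0 0 25.039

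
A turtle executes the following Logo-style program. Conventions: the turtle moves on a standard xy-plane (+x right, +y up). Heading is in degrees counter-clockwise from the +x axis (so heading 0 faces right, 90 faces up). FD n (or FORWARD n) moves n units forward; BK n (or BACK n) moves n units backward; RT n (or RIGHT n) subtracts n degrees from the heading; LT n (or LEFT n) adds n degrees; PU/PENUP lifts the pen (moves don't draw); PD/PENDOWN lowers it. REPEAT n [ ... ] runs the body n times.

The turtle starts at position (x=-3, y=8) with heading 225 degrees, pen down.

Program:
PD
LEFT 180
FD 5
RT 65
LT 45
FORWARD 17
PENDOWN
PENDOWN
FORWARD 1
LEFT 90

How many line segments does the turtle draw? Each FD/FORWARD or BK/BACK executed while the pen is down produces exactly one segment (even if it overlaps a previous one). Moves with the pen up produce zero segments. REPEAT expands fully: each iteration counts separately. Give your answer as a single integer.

Answer: 3

Derivation:
Executing turtle program step by step:
Start: pos=(-3,8), heading=225, pen down
PD: pen down
LT 180: heading 225 -> 45
FD 5: (-3,8) -> (0.536,11.536) [heading=45, draw]
RT 65: heading 45 -> 340
LT 45: heading 340 -> 25
FD 17: (0.536,11.536) -> (15.943,18.72) [heading=25, draw]
PD: pen down
PD: pen down
FD 1: (15.943,18.72) -> (16.849,19.143) [heading=25, draw]
LT 90: heading 25 -> 115
Final: pos=(16.849,19.143), heading=115, 3 segment(s) drawn
Segments drawn: 3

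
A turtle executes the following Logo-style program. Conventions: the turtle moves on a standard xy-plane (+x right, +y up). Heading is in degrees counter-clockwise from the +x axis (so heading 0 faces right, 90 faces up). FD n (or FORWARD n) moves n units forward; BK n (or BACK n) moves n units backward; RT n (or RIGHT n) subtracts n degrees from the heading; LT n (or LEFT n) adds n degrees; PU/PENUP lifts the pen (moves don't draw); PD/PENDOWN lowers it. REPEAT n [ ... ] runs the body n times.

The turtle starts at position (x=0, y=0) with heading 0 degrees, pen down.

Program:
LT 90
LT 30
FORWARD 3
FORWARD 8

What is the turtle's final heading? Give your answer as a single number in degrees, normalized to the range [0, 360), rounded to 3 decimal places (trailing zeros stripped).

Answer: 120

Derivation:
Executing turtle program step by step:
Start: pos=(0,0), heading=0, pen down
LT 90: heading 0 -> 90
LT 30: heading 90 -> 120
FD 3: (0,0) -> (-1.5,2.598) [heading=120, draw]
FD 8: (-1.5,2.598) -> (-5.5,9.526) [heading=120, draw]
Final: pos=(-5.5,9.526), heading=120, 2 segment(s) drawn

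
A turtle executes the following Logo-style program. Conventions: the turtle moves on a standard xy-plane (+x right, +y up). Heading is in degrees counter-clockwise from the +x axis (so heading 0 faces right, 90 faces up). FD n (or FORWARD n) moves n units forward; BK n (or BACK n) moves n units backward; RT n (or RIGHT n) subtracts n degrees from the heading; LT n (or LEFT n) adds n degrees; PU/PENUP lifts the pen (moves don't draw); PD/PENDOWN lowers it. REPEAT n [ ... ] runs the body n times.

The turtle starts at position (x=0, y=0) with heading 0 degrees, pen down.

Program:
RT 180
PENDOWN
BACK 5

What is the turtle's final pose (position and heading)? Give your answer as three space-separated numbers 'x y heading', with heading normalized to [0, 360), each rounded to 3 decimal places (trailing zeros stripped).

Executing turtle program step by step:
Start: pos=(0,0), heading=0, pen down
RT 180: heading 0 -> 180
PD: pen down
BK 5: (0,0) -> (5,0) [heading=180, draw]
Final: pos=(5,0), heading=180, 1 segment(s) drawn

Answer: 5 0 180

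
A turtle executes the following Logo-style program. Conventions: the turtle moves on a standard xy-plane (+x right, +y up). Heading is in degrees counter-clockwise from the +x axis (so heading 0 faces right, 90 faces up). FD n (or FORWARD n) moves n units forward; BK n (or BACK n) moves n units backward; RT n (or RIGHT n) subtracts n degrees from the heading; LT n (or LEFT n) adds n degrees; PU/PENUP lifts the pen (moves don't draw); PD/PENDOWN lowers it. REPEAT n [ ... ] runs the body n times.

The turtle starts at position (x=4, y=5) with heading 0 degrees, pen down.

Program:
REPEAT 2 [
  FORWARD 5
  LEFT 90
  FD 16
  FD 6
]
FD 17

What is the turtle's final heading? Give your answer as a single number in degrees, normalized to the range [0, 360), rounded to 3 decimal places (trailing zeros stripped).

Answer: 180

Derivation:
Executing turtle program step by step:
Start: pos=(4,5), heading=0, pen down
REPEAT 2 [
  -- iteration 1/2 --
  FD 5: (4,5) -> (9,5) [heading=0, draw]
  LT 90: heading 0 -> 90
  FD 16: (9,5) -> (9,21) [heading=90, draw]
  FD 6: (9,21) -> (9,27) [heading=90, draw]
  -- iteration 2/2 --
  FD 5: (9,27) -> (9,32) [heading=90, draw]
  LT 90: heading 90 -> 180
  FD 16: (9,32) -> (-7,32) [heading=180, draw]
  FD 6: (-7,32) -> (-13,32) [heading=180, draw]
]
FD 17: (-13,32) -> (-30,32) [heading=180, draw]
Final: pos=(-30,32), heading=180, 7 segment(s) drawn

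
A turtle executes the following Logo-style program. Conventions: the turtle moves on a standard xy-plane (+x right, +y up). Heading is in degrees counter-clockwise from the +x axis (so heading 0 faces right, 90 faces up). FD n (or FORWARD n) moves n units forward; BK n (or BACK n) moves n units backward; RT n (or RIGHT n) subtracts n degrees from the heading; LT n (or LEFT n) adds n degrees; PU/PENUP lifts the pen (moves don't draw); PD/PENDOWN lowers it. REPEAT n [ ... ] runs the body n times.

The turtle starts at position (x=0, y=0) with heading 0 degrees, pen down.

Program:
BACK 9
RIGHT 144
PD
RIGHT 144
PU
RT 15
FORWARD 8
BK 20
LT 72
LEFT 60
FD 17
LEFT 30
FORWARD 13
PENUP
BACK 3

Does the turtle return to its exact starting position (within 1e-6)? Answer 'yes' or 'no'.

Answer: no

Derivation:
Executing turtle program step by step:
Start: pos=(0,0), heading=0, pen down
BK 9: (0,0) -> (-9,0) [heading=0, draw]
RT 144: heading 0 -> 216
PD: pen down
RT 144: heading 216 -> 72
PU: pen up
RT 15: heading 72 -> 57
FD 8: (-9,0) -> (-4.643,6.709) [heading=57, move]
BK 20: (-4.643,6.709) -> (-15.536,-10.064) [heading=57, move]
LT 72: heading 57 -> 129
LT 60: heading 129 -> 189
FD 17: (-15.536,-10.064) -> (-32.326,-12.723) [heading=189, move]
LT 30: heading 189 -> 219
FD 13: (-32.326,-12.723) -> (-42.429,-20.905) [heading=219, move]
PU: pen up
BK 3: (-42.429,-20.905) -> (-40.098,-19.017) [heading=219, move]
Final: pos=(-40.098,-19.017), heading=219, 1 segment(s) drawn

Start position: (0, 0)
Final position: (-40.098, -19.017)
Distance = 44.379; >= 1e-6 -> NOT closed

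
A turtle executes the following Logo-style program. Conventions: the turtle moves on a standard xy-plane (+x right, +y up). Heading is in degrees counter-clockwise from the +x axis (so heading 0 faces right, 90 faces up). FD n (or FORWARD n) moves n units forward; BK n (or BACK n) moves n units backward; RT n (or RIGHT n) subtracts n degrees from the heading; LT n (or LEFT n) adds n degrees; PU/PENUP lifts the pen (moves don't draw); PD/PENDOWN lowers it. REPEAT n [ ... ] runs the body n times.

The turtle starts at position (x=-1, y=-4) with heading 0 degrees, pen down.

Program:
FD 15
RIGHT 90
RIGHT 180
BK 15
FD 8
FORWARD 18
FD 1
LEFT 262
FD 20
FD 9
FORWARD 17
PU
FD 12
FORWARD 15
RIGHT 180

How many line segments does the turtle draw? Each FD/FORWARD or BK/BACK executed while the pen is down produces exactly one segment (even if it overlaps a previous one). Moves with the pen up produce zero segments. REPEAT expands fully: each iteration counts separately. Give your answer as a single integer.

Answer: 8

Derivation:
Executing turtle program step by step:
Start: pos=(-1,-4), heading=0, pen down
FD 15: (-1,-4) -> (14,-4) [heading=0, draw]
RT 90: heading 0 -> 270
RT 180: heading 270 -> 90
BK 15: (14,-4) -> (14,-19) [heading=90, draw]
FD 8: (14,-19) -> (14,-11) [heading=90, draw]
FD 18: (14,-11) -> (14,7) [heading=90, draw]
FD 1: (14,7) -> (14,8) [heading=90, draw]
LT 262: heading 90 -> 352
FD 20: (14,8) -> (33.805,5.217) [heading=352, draw]
FD 9: (33.805,5.217) -> (42.718,3.964) [heading=352, draw]
FD 17: (42.718,3.964) -> (59.552,1.598) [heading=352, draw]
PU: pen up
FD 12: (59.552,1.598) -> (71.436,-0.072) [heading=352, move]
FD 15: (71.436,-0.072) -> (86.29,-2.16) [heading=352, move]
RT 180: heading 352 -> 172
Final: pos=(86.29,-2.16), heading=172, 8 segment(s) drawn
Segments drawn: 8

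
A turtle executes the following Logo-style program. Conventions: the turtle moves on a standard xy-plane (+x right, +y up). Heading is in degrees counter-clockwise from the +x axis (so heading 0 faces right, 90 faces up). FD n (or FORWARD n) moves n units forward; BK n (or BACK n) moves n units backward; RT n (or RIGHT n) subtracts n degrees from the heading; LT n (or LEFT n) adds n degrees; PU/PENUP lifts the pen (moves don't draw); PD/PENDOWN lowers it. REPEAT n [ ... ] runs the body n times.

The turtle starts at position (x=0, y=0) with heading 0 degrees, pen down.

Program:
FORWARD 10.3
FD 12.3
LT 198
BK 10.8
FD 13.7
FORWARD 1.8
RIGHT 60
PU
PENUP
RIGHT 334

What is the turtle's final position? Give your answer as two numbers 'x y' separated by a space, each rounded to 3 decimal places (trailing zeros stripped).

Executing turtle program step by step:
Start: pos=(0,0), heading=0, pen down
FD 10.3: (0,0) -> (10.3,0) [heading=0, draw]
FD 12.3: (10.3,0) -> (22.6,0) [heading=0, draw]
LT 198: heading 0 -> 198
BK 10.8: (22.6,0) -> (32.871,3.337) [heading=198, draw]
FD 13.7: (32.871,3.337) -> (19.842,-0.896) [heading=198, draw]
FD 1.8: (19.842,-0.896) -> (18.13,-1.452) [heading=198, draw]
RT 60: heading 198 -> 138
PU: pen up
PU: pen up
RT 334: heading 138 -> 164
Final: pos=(18.13,-1.452), heading=164, 5 segment(s) drawn

Answer: 18.13 -1.452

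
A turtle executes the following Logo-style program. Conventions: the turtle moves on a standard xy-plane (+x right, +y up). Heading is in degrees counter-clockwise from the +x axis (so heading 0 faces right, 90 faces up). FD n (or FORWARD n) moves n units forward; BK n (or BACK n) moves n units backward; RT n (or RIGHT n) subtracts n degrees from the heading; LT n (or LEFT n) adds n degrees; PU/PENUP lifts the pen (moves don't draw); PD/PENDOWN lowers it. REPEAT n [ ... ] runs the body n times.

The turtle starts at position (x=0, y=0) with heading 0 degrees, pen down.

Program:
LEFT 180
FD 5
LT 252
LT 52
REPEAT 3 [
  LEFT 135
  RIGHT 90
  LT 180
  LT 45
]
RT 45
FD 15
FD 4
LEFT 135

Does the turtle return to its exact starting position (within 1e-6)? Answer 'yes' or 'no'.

Executing turtle program step by step:
Start: pos=(0,0), heading=0, pen down
LT 180: heading 0 -> 180
FD 5: (0,0) -> (-5,0) [heading=180, draw]
LT 252: heading 180 -> 72
LT 52: heading 72 -> 124
REPEAT 3 [
  -- iteration 1/3 --
  LT 135: heading 124 -> 259
  RT 90: heading 259 -> 169
  LT 180: heading 169 -> 349
  LT 45: heading 349 -> 34
  -- iteration 2/3 --
  LT 135: heading 34 -> 169
  RT 90: heading 169 -> 79
  LT 180: heading 79 -> 259
  LT 45: heading 259 -> 304
  -- iteration 3/3 --
  LT 135: heading 304 -> 79
  RT 90: heading 79 -> 349
  LT 180: heading 349 -> 169
  LT 45: heading 169 -> 214
]
RT 45: heading 214 -> 169
FD 15: (-5,0) -> (-19.724,2.862) [heading=169, draw]
FD 4: (-19.724,2.862) -> (-23.651,3.625) [heading=169, draw]
LT 135: heading 169 -> 304
Final: pos=(-23.651,3.625), heading=304, 3 segment(s) drawn

Start position: (0, 0)
Final position: (-23.651, 3.625)
Distance = 23.927; >= 1e-6 -> NOT closed

Answer: no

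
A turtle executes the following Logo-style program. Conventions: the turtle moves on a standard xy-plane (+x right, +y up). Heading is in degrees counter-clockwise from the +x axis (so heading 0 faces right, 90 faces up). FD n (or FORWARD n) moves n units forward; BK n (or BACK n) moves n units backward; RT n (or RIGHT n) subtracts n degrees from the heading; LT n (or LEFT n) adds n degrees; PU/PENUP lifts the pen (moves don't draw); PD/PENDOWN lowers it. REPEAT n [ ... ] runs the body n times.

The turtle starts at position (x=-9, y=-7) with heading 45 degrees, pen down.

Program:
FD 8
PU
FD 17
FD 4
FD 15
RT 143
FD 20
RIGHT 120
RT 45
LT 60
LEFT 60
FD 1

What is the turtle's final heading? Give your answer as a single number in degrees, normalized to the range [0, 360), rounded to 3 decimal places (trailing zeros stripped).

Executing turtle program step by step:
Start: pos=(-9,-7), heading=45, pen down
FD 8: (-9,-7) -> (-3.343,-1.343) [heading=45, draw]
PU: pen up
FD 17: (-3.343,-1.343) -> (8.678,10.678) [heading=45, move]
FD 4: (8.678,10.678) -> (11.506,13.506) [heading=45, move]
FD 15: (11.506,13.506) -> (22.113,24.113) [heading=45, move]
RT 143: heading 45 -> 262
FD 20: (22.113,24.113) -> (19.329,4.307) [heading=262, move]
RT 120: heading 262 -> 142
RT 45: heading 142 -> 97
LT 60: heading 97 -> 157
LT 60: heading 157 -> 217
FD 1: (19.329,4.307) -> (18.531,3.706) [heading=217, move]
Final: pos=(18.531,3.706), heading=217, 1 segment(s) drawn

Answer: 217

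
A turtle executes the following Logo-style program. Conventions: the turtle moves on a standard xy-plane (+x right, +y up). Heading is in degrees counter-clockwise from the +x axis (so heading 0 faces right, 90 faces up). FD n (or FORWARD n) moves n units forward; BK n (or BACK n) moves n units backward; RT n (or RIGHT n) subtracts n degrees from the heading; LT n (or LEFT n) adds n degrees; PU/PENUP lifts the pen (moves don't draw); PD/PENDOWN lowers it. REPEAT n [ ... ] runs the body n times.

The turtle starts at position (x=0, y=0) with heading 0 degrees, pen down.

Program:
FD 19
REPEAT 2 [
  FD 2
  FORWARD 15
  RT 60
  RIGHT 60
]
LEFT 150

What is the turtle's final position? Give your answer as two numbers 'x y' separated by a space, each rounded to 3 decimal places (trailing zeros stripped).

Answer: 27.5 -14.722

Derivation:
Executing turtle program step by step:
Start: pos=(0,0), heading=0, pen down
FD 19: (0,0) -> (19,0) [heading=0, draw]
REPEAT 2 [
  -- iteration 1/2 --
  FD 2: (19,0) -> (21,0) [heading=0, draw]
  FD 15: (21,0) -> (36,0) [heading=0, draw]
  RT 60: heading 0 -> 300
  RT 60: heading 300 -> 240
  -- iteration 2/2 --
  FD 2: (36,0) -> (35,-1.732) [heading=240, draw]
  FD 15: (35,-1.732) -> (27.5,-14.722) [heading=240, draw]
  RT 60: heading 240 -> 180
  RT 60: heading 180 -> 120
]
LT 150: heading 120 -> 270
Final: pos=(27.5,-14.722), heading=270, 5 segment(s) drawn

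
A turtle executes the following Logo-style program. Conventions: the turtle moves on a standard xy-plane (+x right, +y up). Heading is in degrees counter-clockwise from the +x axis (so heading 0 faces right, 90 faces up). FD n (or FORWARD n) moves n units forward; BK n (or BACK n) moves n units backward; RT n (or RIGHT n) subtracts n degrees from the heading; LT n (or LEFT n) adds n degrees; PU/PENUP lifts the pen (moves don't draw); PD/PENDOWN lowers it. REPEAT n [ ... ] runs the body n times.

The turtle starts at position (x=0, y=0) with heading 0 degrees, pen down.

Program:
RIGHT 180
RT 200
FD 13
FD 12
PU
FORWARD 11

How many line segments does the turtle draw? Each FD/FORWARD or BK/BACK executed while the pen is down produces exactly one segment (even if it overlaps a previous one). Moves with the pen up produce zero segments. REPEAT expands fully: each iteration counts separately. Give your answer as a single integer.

Executing turtle program step by step:
Start: pos=(0,0), heading=0, pen down
RT 180: heading 0 -> 180
RT 200: heading 180 -> 340
FD 13: (0,0) -> (12.216,-4.446) [heading=340, draw]
FD 12: (12.216,-4.446) -> (23.492,-8.551) [heading=340, draw]
PU: pen up
FD 11: (23.492,-8.551) -> (33.829,-12.313) [heading=340, move]
Final: pos=(33.829,-12.313), heading=340, 2 segment(s) drawn
Segments drawn: 2

Answer: 2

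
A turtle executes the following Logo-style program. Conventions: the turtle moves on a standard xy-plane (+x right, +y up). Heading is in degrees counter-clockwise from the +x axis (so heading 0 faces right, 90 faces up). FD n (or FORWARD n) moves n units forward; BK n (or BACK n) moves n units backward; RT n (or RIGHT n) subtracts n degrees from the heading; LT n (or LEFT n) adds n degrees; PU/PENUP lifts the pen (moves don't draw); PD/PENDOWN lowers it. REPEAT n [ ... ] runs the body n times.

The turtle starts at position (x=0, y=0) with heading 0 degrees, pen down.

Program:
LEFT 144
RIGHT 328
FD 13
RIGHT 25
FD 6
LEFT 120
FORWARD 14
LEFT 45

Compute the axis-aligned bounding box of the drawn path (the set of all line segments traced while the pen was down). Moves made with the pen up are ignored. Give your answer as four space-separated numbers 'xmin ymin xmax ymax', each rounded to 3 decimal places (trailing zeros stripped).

Executing turtle program step by step:
Start: pos=(0,0), heading=0, pen down
LT 144: heading 0 -> 144
RT 328: heading 144 -> 176
FD 13: (0,0) -> (-12.968,0.907) [heading=176, draw]
RT 25: heading 176 -> 151
FD 6: (-12.968,0.907) -> (-18.216,3.816) [heading=151, draw]
LT 120: heading 151 -> 271
FD 14: (-18.216,3.816) -> (-17.972,-10.182) [heading=271, draw]
LT 45: heading 271 -> 316
Final: pos=(-17.972,-10.182), heading=316, 3 segment(s) drawn

Segment endpoints: x in {-18.216, -17.972, -12.968, 0}, y in {-10.182, 0, 0.907, 3.816}
xmin=-18.216, ymin=-10.182, xmax=0, ymax=3.816

Answer: -18.216 -10.182 0 3.816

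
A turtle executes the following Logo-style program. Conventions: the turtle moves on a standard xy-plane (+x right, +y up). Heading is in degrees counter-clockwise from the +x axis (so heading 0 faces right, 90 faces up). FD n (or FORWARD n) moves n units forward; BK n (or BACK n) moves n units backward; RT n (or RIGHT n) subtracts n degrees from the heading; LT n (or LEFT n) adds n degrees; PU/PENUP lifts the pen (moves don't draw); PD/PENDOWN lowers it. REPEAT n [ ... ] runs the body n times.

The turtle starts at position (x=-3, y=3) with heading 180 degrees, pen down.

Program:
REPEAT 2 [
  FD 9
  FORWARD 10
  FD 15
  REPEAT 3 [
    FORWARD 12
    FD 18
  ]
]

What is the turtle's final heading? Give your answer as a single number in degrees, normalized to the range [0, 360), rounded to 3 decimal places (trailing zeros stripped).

Executing turtle program step by step:
Start: pos=(-3,3), heading=180, pen down
REPEAT 2 [
  -- iteration 1/2 --
  FD 9: (-3,3) -> (-12,3) [heading=180, draw]
  FD 10: (-12,3) -> (-22,3) [heading=180, draw]
  FD 15: (-22,3) -> (-37,3) [heading=180, draw]
  REPEAT 3 [
    -- iteration 1/3 --
    FD 12: (-37,3) -> (-49,3) [heading=180, draw]
    FD 18: (-49,3) -> (-67,3) [heading=180, draw]
    -- iteration 2/3 --
    FD 12: (-67,3) -> (-79,3) [heading=180, draw]
    FD 18: (-79,3) -> (-97,3) [heading=180, draw]
    -- iteration 3/3 --
    FD 12: (-97,3) -> (-109,3) [heading=180, draw]
    FD 18: (-109,3) -> (-127,3) [heading=180, draw]
  ]
  -- iteration 2/2 --
  FD 9: (-127,3) -> (-136,3) [heading=180, draw]
  FD 10: (-136,3) -> (-146,3) [heading=180, draw]
  FD 15: (-146,3) -> (-161,3) [heading=180, draw]
  REPEAT 3 [
    -- iteration 1/3 --
    FD 12: (-161,3) -> (-173,3) [heading=180, draw]
    FD 18: (-173,3) -> (-191,3) [heading=180, draw]
    -- iteration 2/3 --
    FD 12: (-191,3) -> (-203,3) [heading=180, draw]
    FD 18: (-203,3) -> (-221,3) [heading=180, draw]
    -- iteration 3/3 --
    FD 12: (-221,3) -> (-233,3) [heading=180, draw]
    FD 18: (-233,3) -> (-251,3) [heading=180, draw]
  ]
]
Final: pos=(-251,3), heading=180, 18 segment(s) drawn

Answer: 180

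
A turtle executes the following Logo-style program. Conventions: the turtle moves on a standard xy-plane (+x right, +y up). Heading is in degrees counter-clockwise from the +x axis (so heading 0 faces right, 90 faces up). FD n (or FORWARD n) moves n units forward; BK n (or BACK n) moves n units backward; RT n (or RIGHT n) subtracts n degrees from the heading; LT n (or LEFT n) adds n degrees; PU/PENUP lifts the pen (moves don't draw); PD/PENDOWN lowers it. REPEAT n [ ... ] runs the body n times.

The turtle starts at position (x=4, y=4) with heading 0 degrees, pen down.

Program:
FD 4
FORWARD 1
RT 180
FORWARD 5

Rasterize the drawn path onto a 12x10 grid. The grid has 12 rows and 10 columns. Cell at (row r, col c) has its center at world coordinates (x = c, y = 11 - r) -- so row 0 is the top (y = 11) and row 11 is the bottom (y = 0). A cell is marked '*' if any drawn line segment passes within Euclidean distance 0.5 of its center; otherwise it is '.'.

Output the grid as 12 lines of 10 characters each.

Segment 0: (4,4) -> (8,4)
Segment 1: (8,4) -> (9,4)
Segment 2: (9,4) -> (4,4)

Answer: ..........
..........
..........
..........
..........
..........
..........
....******
..........
..........
..........
..........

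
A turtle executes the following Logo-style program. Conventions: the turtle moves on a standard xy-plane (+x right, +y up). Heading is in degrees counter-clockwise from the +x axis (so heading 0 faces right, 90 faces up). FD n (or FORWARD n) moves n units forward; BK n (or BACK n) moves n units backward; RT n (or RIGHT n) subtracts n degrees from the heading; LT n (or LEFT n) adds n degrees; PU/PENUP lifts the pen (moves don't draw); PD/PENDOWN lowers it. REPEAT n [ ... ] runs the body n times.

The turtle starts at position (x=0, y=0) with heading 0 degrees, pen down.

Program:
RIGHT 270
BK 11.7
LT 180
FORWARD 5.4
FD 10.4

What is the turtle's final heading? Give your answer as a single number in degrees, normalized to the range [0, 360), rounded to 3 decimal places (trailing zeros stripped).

Executing turtle program step by step:
Start: pos=(0,0), heading=0, pen down
RT 270: heading 0 -> 90
BK 11.7: (0,0) -> (0,-11.7) [heading=90, draw]
LT 180: heading 90 -> 270
FD 5.4: (0,-11.7) -> (0,-17.1) [heading=270, draw]
FD 10.4: (0,-17.1) -> (0,-27.5) [heading=270, draw]
Final: pos=(0,-27.5), heading=270, 3 segment(s) drawn

Answer: 270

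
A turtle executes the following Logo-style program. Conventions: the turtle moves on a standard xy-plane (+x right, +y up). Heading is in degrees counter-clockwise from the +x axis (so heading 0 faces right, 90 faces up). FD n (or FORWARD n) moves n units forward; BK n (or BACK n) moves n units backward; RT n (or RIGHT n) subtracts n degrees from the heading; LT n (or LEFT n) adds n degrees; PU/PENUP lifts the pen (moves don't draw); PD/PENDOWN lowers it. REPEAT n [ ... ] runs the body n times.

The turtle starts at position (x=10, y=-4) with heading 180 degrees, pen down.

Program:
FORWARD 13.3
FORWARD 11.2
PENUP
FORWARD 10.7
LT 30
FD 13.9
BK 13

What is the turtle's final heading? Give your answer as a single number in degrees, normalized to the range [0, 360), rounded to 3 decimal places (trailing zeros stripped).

Answer: 210

Derivation:
Executing turtle program step by step:
Start: pos=(10,-4), heading=180, pen down
FD 13.3: (10,-4) -> (-3.3,-4) [heading=180, draw]
FD 11.2: (-3.3,-4) -> (-14.5,-4) [heading=180, draw]
PU: pen up
FD 10.7: (-14.5,-4) -> (-25.2,-4) [heading=180, move]
LT 30: heading 180 -> 210
FD 13.9: (-25.2,-4) -> (-37.238,-10.95) [heading=210, move]
BK 13: (-37.238,-10.95) -> (-25.979,-4.45) [heading=210, move]
Final: pos=(-25.979,-4.45), heading=210, 2 segment(s) drawn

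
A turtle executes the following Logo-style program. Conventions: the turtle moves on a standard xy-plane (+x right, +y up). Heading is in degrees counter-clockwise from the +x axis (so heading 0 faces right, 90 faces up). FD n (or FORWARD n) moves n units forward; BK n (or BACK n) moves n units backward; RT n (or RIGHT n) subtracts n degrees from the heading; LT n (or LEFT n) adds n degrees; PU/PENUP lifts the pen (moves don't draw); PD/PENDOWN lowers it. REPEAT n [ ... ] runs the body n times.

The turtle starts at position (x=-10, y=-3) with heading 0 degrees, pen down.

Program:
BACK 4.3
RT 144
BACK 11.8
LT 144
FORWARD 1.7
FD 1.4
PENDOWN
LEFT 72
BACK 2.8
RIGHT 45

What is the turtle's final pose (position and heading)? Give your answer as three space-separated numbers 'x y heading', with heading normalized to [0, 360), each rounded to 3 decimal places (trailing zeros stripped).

Answer: -2.519 1.273 27

Derivation:
Executing turtle program step by step:
Start: pos=(-10,-3), heading=0, pen down
BK 4.3: (-10,-3) -> (-14.3,-3) [heading=0, draw]
RT 144: heading 0 -> 216
BK 11.8: (-14.3,-3) -> (-4.754,3.936) [heading=216, draw]
LT 144: heading 216 -> 0
FD 1.7: (-4.754,3.936) -> (-3.054,3.936) [heading=0, draw]
FD 1.4: (-3.054,3.936) -> (-1.654,3.936) [heading=0, draw]
PD: pen down
LT 72: heading 0 -> 72
BK 2.8: (-1.654,3.936) -> (-2.519,1.273) [heading=72, draw]
RT 45: heading 72 -> 27
Final: pos=(-2.519,1.273), heading=27, 5 segment(s) drawn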